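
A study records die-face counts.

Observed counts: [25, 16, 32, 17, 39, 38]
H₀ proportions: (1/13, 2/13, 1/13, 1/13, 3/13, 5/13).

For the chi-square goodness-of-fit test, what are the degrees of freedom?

df = k − 1 = 6 − 1 = 5

degrees of freedom = 5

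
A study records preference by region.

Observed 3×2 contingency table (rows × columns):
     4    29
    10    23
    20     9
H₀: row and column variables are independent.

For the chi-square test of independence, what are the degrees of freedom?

df = (r−1)(c−1) = (3−1)·(2−1) = 2

degrees of freedom = 2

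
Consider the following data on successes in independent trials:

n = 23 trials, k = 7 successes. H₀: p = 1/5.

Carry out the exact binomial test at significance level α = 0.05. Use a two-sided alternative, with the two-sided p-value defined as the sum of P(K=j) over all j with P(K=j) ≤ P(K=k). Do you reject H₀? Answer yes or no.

reject H₀: no

Exact binomial: n=23, k=7, p₀=1/5=0.2000
P(X=j) = C(n,j)·p₀^j·(1−p₀)^(n−j); p = Σ P(X=j) over j with P(X=j) ≤ P(X=7)
p-value (two-sided) = 0.19968
At α=0.05: p ≥ α → fail to reject H₀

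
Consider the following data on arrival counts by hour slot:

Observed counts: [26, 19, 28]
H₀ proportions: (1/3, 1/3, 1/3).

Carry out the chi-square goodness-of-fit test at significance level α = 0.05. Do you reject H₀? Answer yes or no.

reject H₀: no

n = 73; E_i = n·p_i = [24.33, 24.33, 24.33]
χ² = (26−24.33)²/24.33 + (19−24.33)²/24.33 + (28−24.33)²/24.33 = 1.8356
df = 2
p-value (upper-tail) = 0.39939
At α=0.05: p ≥ α → fail to reject H₀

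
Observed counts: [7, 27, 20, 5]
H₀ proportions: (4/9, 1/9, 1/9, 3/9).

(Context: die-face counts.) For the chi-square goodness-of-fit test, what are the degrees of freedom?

df = k − 1 = 4 − 1 = 3

degrees of freedom = 3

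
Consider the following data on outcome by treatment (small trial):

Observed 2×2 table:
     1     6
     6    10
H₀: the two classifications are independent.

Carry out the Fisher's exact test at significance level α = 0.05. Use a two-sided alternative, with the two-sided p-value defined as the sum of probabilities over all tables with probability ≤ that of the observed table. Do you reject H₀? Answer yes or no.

Margins: r₁=7, r₂=16, c₁=7, c₂=16, n=23
p_obs = C(7,1)·C(16,6)/C(23,7); sum pmf over tables with pmf ≤ p_obs
p-value (two-sided) = 0.36601
At α=0.05: p ≥ α → fail to reject H₀

reject H₀: no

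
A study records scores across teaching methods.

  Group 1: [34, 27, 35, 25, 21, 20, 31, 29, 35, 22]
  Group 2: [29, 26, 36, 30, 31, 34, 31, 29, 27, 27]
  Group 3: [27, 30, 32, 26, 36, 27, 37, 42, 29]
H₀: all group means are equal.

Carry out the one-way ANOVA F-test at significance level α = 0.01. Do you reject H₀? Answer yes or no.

Group means [27.90, 30.00, 31.78], grand mean 29.828
SSB = Σnᵢ(x̄ᵢ−x̄)² = 71.682; SSW = ΣΣ(x−x̄ᵢ)² = 632.456
MSB = 71.682/2 = 35.8412; MSW = 632.456/26 = 24.3252
F = MSB/MSW = 1.4734
df = (2, 26)
p-value (upper-tail) = 0.24765
At α=0.01: p ≥ α → fail to reject H₀

reject H₀: no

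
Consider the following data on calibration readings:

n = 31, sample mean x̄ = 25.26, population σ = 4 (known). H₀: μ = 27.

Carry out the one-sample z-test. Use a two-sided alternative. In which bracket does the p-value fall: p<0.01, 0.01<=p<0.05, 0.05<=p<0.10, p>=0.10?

p-value bracket: 0.01<=p<0.05

SE = σ/√n = 4/√31 = 0.7184
z = (x̄−μ₀)/SE = (25.26−27)/0.7184 = -2.4220
p-value (two-sided) = 0.01544
→ bracket: 0.01<=p<0.05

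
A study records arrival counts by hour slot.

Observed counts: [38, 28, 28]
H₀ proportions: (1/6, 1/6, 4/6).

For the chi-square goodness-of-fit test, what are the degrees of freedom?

degrees of freedom = 2

df = k − 1 = 3 − 1 = 2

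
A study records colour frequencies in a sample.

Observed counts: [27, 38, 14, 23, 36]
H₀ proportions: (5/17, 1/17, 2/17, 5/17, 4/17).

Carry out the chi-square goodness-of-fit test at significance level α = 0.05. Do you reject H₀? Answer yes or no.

n = 138; E_i = n·p_i = [40.59, 8.12, 16.24, 40.59, 32.47]
χ² = (27−40.59)²/40.59 + (38−8.12)²/8.12 + (14−16.24)²/16.24 + (23−40.59)²/40.59 + (36−32.47)²/32.47 = 122.8638
df = 4
p-value (upper-tail) = 0.00000
At α=0.05: p < α → reject H₀

reject H₀: yes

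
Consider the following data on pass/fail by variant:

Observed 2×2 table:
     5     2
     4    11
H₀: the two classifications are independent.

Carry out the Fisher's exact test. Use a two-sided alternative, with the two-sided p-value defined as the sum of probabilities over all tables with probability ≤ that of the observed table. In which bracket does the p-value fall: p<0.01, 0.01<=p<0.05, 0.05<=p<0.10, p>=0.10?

p-value bracket: 0.05<=p<0.10

Margins: r₁=7, r₂=15, c₁=9, c₂=13, n=22
p_obs = C(7,5)·C(15,4)/C(22,9); sum pmf over tables with pmf ≤ p_obs
p-value (two-sided) = 0.07430
→ bracket: 0.05<=p<0.10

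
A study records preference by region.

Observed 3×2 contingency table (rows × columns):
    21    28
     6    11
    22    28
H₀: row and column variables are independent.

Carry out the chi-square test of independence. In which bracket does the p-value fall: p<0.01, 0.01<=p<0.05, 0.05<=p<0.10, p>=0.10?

p-value bracket: p>=0.10

Row totals [49, 17, 50], col totals [49, 67], n=116
χ² = (21−20.70)²/20.70 + (28−28.30)²/28.30 + (6−7.18)²/7.18 + (11−9.82)²/9.82 + (22−21.12)²/21.12 + (28−28.88)²/28.88 = 0.4073
df = 2
p-value (upper-tail) = 0.81575
→ bracket: p>=0.10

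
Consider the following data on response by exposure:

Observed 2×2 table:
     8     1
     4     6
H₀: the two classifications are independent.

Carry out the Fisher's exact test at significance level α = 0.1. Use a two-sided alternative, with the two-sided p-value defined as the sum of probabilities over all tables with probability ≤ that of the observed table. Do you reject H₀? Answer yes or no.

reject H₀: yes

Margins: r₁=9, r₂=10, c₁=12, c₂=7, n=19
p_obs = C(9,8)·C(10,4)/C(19,12); sum pmf over tables with pmf ≤ p_obs
p-value (two-sided) = 0.05728
At α=0.1: p < α → reject H₀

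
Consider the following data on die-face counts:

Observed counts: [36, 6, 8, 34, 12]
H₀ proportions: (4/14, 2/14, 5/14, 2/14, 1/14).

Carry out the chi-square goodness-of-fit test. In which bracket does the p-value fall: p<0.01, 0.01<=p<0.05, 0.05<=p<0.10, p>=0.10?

p-value bracket: p<0.01

n = 96; E_i = n·p_i = [27.43, 13.71, 34.29, 13.71, 6.86]
χ² = (36−27.43)²/27.43 + (6−13.71)²/13.71 + (8−34.29)²/34.29 + (34−13.71)²/13.71 + (12−6.86)²/6.86 = 61.0333
df = 4
p-value (upper-tail) = 0.00000
→ bracket: p<0.01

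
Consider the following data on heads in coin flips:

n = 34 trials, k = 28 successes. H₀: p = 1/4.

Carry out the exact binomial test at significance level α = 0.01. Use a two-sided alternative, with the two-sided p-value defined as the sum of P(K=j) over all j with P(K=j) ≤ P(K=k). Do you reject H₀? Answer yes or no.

Exact binomial: n=34, k=28, p₀=1/4=0.2500
P(X=j) = C(n,j)·p₀^j·(1−p₀)^(n−j); p = Σ P(X=j) over j with P(X=j) ≤ P(X=28)
p-value (two-sided) = 0.00000
At α=0.01: p < α → reject H₀

reject H₀: yes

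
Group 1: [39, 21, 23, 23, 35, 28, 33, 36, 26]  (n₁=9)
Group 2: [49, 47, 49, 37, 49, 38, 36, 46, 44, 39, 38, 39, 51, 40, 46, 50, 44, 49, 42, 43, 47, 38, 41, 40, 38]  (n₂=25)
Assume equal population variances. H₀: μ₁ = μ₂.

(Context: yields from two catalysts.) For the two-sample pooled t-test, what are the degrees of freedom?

degrees of freedom = 32

df = n₁ + n₂ − 2 = 9 + 25 − 2 = 32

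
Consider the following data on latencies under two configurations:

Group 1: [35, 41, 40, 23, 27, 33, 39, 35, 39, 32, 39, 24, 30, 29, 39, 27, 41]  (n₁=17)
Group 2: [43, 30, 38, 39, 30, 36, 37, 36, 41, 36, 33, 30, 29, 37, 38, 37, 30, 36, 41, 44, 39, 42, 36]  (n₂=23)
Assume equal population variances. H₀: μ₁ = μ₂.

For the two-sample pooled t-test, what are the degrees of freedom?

df = n₁ + n₂ − 2 = 17 + 23 − 2 = 38

degrees of freedom = 38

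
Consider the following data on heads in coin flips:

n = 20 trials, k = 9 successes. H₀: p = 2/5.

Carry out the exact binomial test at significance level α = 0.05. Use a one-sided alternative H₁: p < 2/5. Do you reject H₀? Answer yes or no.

Exact binomial: n=20, k=9, p₀=2/5=0.4000
P(X≤9) from Σ C(n,i)·p₀^i·(1−p₀)^(n−i)
p-value (one-sided, H₁ less) = 0.75534
At α=0.05: p ≥ α → fail to reject H₀

reject H₀: no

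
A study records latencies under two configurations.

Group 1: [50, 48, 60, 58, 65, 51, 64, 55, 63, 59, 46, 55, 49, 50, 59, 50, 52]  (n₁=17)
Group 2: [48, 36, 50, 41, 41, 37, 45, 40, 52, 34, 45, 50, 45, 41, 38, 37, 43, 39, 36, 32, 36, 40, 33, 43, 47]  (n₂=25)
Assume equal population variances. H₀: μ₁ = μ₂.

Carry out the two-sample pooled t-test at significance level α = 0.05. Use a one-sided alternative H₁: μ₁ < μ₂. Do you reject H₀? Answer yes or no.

x̄₁=54.941, s₁=6.005, n₁=17
x̄₂=41.160, s₂=5.550, n₂=25
s_p² = [16·6.005² + 24·5.550²]/40 = 32.9075
SE = √(s_p²·(1/17+1/25)) = 1.8033
t = (54.941−41.160)/1.8033 = 7.6420
df = 40
p-value (one-sided, H₁ less) = 1.00000
At α=0.05: p ≥ α → fail to reject H₀

reject H₀: no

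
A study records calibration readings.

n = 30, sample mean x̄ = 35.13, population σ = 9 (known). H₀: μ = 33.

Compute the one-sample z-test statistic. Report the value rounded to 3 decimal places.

SE = σ/√n = 9/√30 = 1.6432
z = (x̄−μ₀)/SE = (35.13−33)/1.6432 = 1.2963

test statistic = 1.296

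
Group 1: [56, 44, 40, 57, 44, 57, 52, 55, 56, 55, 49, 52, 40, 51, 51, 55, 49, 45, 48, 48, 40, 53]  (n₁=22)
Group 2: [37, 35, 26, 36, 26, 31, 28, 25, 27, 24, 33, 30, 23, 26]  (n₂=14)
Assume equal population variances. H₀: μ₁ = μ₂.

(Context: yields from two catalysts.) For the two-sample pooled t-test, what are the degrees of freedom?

df = n₁ + n₂ − 2 = 22 + 14 − 2 = 34

degrees of freedom = 34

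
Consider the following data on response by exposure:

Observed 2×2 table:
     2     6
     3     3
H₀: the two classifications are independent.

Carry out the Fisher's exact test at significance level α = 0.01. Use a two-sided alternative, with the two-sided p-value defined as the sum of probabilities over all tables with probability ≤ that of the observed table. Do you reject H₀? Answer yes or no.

Margins: r₁=8, r₂=6, c₁=5, c₂=9, n=14
p_obs = C(8,2)·C(6,3)/C(14,5); sum pmf over tables with pmf ≤ p_obs
p-value (two-sided) = 0.58042
At α=0.01: p ≥ α → fail to reject H₀

reject H₀: no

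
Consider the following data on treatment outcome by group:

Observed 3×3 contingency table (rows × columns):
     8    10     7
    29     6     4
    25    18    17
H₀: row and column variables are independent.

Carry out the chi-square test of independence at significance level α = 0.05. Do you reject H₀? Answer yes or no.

reject H₀: yes

Row totals [25, 39, 60], col totals [62, 34, 28], n=124
χ² = (8−12.50)²/12.50 + (10−6.85)²/6.85 + (7−5.65)²/5.65 + (29−19.50)²/19.50 + (6−10.69)²/10.69 + (4−8.81)²/8.81 + (25−30.00)²/30.00 + (18−16.45)²/16.45 + (17−13.55)²/13.55 = 14.5582
df = 4
p-value (upper-tail) = 0.00571
At α=0.05: p < α → reject H₀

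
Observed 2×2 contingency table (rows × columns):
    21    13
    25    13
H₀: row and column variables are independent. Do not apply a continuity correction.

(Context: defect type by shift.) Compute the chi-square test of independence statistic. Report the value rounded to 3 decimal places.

Row totals [34, 38], col totals [46, 26], n=72
χ² = (21−21.72)²/21.72 + (13−12.28)²/12.28 + (25−24.28)²/24.28 + (13−13.72)²/13.72 = 0.1260
df = 1

test statistic = 0.126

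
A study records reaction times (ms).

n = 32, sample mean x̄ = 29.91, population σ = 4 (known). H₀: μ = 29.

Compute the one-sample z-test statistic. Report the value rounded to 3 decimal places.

SE = σ/√n = 4/√32 = 0.7071
z = (x̄−μ₀)/SE = (29.91−29)/0.7071 = 1.2869

test statistic = 1.287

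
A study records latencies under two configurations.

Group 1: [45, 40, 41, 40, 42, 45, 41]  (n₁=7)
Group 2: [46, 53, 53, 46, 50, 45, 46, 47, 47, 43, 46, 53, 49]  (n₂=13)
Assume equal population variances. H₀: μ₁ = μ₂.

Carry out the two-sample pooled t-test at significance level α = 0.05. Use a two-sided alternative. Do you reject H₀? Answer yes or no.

reject H₀: yes

x̄₁=42.000, s₁=2.160, n₁=7
x̄₂=48.000, s₂=3.317, n₂=13
s_p² = [6·2.160² + 12·3.317²]/18 = 8.8889
SE = √(s_p²·(1/7+1/13)) = 1.3977
t = (42.000−48.000)/1.3977 = -4.2927
df = 18
p-value (two-sided) = 0.00044
At α=0.05: p < α → reject H₀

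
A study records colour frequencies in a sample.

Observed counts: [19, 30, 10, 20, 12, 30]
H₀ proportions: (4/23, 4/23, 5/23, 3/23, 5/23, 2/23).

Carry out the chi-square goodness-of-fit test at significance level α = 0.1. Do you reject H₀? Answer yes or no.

n = 121; E_i = n·p_i = [21.04, 21.04, 26.30, 15.78, 26.30, 10.52]
χ² = (19−21.04)²/21.04 + (30−21.04)²/21.04 + (10−26.30)²/26.30 + (20−15.78)²/15.78 + (12−26.30)²/26.30 + (30−10.52)²/10.52 = 59.0811
df = 5
p-value (upper-tail) = 0.00000
At α=0.1: p < α → reject H₀

reject H₀: yes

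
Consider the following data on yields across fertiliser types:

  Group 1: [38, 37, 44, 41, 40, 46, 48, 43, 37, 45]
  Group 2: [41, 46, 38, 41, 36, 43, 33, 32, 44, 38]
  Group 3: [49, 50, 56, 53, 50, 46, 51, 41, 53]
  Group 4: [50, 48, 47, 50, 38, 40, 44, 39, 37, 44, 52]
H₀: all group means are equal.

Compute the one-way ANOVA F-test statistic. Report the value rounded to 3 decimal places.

test statistic = 9.153

Group means [41.90, 39.20, 49.89, 44.45], grand mean 43.725
SSB = Σnᵢ(x̄ᵢ−x̄)² = 585.859; SSW = ΣΣ(x−x̄ᵢ)² = 768.116
MSB = 585.859/3 = 195.2863; MSW = 768.116/36 = 21.3366
F = MSB/MSW = 9.1527
df = (3, 36)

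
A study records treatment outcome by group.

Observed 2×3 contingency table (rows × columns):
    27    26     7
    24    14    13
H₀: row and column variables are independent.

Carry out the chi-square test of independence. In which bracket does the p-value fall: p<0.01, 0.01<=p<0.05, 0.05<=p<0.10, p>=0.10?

p-value bracket: 0.05<=p<0.10

Row totals [60, 51], col totals [51, 40, 20], n=111
χ² = (27−27.57)²/27.57 + (26−21.62)²/21.62 + (7−10.81)²/10.81 + (24−23.43)²/23.43 + (14−18.38)²/18.38 + (13−9.19)²/9.19 = 4.8788
df = 2
p-value (upper-tail) = 0.08721
→ bracket: 0.05<=p<0.10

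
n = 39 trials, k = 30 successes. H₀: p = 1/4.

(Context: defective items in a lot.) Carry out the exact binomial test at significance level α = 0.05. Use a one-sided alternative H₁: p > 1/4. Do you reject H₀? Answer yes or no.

reject H₀: yes

Exact binomial: n=39, k=30, p₀=1/4=0.2500
P(X≥30) from Σ C(n,i)·p₀^i·(1−p₀)^(n−i)
p-value (one-sided, H₁ greater) = 0.00000
At α=0.05: p < α → reject H₀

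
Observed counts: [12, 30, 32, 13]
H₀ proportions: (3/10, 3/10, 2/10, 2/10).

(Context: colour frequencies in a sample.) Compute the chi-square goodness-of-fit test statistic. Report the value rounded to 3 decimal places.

n = 87; E_i = n·p_i = [26.10, 26.10, 17.40, 17.40]
χ² = (12−26.10)²/26.10 + (30−26.10)²/26.10 + (32−17.40)²/17.40 + (13−17.40)²/17.40 = 21.5632
df = 3

test statistic = 21.563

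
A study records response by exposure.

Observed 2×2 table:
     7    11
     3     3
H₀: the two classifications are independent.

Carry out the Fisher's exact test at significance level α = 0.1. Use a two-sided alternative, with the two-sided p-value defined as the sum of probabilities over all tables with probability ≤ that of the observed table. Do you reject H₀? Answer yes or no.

Margins: r₁=18, r₂=6, c₁=10, c₂=14, n=24
p_obs = C(18,7)·C(6,3)/C(24,10); sum pmf over tables with pmf ≤ p_obs
p-value (two-sided) = 0.66533
At α=0.1: p ≥ α → fail to reject H₀

reject H₀: no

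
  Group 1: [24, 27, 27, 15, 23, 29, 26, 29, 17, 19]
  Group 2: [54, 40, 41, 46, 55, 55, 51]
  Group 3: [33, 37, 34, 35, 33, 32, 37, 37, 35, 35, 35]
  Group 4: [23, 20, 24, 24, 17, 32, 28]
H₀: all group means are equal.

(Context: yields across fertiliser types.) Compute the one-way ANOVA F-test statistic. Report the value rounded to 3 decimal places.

test statistic = 50.775

Group means [23.60, 48.86, 34.82, 24.00], grand mean 32.257
SSB = Σnᵢ(x̄ᵢ−x̄)² = 3227.792; SSW = ΣΣ(x−x̄ᵢ)² = 656.894
MSB = 3227.792/3 = 1075.9307; MSW = 656.894/31 = 21.1901
F = MSB/MSW = 50.7751
df = (3, 31)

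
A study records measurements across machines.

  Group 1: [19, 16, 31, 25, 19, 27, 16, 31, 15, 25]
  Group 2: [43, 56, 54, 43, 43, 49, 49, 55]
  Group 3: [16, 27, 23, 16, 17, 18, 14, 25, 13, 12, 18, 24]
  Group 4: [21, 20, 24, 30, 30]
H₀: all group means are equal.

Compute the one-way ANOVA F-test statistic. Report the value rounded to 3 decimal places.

test statistic = 55.204

Group means [22.40, 49.00, 18.58, 25.00], grand mean 27.543
SSB = Σnᵢ(x̄ᵢ−x̄)² = 4943.369; SSW = ΣΣ(x−x̄ᵢ)² = 925.317
MSB = 4943.369/3 = 1647.7897; MSW = 925.317/31 = 29.8489
F = MSB/MSW = 55.2043
df = (3, 31)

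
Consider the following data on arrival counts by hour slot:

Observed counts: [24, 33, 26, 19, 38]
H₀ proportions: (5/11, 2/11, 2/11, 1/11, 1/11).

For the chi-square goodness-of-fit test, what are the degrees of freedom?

degrees of freedom = 4

df = k − 1 = 5 − 1 = 4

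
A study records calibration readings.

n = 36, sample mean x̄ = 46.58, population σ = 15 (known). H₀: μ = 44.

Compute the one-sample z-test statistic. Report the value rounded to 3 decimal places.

test statistic = 1.032

SE = σ/√n = 15/√36 = 2.5000
z = (x̄−μ₀)/SE = (46.58−44)/2.5000 = 1.0320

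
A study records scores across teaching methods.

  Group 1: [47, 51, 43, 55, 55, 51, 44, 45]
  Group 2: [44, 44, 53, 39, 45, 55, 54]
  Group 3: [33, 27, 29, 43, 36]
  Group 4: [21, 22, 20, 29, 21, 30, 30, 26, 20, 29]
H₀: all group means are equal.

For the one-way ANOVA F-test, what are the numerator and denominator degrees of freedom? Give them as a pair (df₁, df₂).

k = 4 groups, N = 30 total
df = (k−1, N−k) = (4−1, 30−4) = (3, 26)

degrees of freedom = [3, 26]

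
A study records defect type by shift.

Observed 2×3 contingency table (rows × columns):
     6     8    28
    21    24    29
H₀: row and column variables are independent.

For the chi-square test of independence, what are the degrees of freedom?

degrees of freedom = 2

df = (r−1)(c−1) = (2−1)·(3−1) = 2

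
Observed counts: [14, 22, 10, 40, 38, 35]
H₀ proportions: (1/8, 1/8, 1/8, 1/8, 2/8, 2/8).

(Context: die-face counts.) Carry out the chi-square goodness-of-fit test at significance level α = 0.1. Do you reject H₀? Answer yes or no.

reject H₀: yes

n = 159; E_i = n·p_i = [19.88, 19.88, 19.88, 19.88, 39.75, 39.75]
χ² = (14−19.88)²/19.88 + (22−19.88)²/19.88 + (10−19.88)²/19.88 + (40−19.88)²/19.88 + (38−39.75)²/39.75 + (35−39.75)²/39.75 = 27.8931
df = 5
p-value (upper-tail) = 0.00004
At α=0.1: p < α → reject H₀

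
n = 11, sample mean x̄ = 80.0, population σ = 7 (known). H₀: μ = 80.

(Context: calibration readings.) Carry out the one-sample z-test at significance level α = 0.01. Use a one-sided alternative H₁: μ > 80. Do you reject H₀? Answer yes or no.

reject H₀: no

SE = σ/√n = 7/√11 = 2.1106
z = (x̄−μ₀)/SE = (80.0−80)/2.1106 = 0.0000
p-value (one-sided, H₁ greater) = 0.50000
At α=0.01: p ≥ α → fail to reject H₀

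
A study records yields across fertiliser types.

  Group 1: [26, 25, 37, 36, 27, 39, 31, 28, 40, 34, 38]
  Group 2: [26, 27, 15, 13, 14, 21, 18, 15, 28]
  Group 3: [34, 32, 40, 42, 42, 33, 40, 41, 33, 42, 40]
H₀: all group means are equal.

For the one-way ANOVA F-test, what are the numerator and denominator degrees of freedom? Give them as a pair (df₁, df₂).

degrees of freedom = [2, 28]

k = 3 groups, N = 31 total
df = (k−1, N−k) = (3−1, 31−3) = (2, 28)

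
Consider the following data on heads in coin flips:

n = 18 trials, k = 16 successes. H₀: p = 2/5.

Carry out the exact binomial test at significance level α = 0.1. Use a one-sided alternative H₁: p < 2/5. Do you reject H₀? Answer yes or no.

reject H₀: no

Exact binomial: n=18, k=16, p₀=2/5=0.4000
P(X≤16) from Σ C(n,i)·p₀^i·(1−p₀)^(n−i)
p-value (one-sided, H₁ less) = 1.00000
At α=0.1: p ≥ α → fail to reject H₀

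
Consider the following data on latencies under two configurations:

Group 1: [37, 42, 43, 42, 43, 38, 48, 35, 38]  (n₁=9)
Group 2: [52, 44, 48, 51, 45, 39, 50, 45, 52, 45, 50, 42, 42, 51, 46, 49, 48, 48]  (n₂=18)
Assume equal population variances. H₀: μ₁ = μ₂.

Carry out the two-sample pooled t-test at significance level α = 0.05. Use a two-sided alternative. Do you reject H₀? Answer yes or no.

reject H₀: yes

x̄₁=40.667, s₁=4.000, n₁=9
x̄₂=47.056, s₂=3.780, n₂=18
s_p² = [8·4.000² + 17·3.780²]/25 = 14.8378
SE = √(s_p²·(1/9+1/18)) = 1.5726
t = (40.667−47.056)/1.5726 = -4.0627
df = 25
p-value (two-sided) = 0.00042
At α=0.05: p < α → reject H₀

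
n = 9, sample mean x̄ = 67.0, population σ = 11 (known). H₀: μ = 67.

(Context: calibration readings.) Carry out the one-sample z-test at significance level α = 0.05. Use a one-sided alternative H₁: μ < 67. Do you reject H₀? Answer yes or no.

reject H₀: no

SE = σ/√n = 11/√9 = 3.6667
z = (x̄−μ₀)/SE = (67.0−67)/3.6667 = 0.0000
p-value (one-sided, H₁ less) = 0.50000
At α=0.05: p ≥ α → fail to reject H₀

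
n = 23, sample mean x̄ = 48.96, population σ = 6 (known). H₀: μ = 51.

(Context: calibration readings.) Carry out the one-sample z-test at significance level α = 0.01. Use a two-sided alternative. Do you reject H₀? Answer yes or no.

reject H₀: no

SE = σ/√n = 6/√23 = 1.2511
z = (x̄−μ₀)/SE = (48.96−51)/1.2511 = -1.6306
p-value (two-sided) = 0.10298
At α=0.01: p ≥ α → fail to reject H₀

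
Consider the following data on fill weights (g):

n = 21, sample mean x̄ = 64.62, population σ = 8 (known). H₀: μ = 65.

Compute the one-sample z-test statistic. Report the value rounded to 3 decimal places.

test statistic = -0.218

SE = σ/√n = 8/√21 = 1.7457
z = (x̄−μ₀)/SE = (64.62−65)/1.7457 = -0.2177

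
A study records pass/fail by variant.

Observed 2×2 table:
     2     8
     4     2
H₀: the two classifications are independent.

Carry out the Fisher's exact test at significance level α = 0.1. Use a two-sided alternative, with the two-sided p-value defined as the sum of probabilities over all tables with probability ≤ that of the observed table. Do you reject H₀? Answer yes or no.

Margins: r₁=10, r₂=6, c₁=6, c₂=10, n=16
p_obs = C(10,2)·C(6,4)/C(16,6); sum pmf over tables with pmf ≤ p_obs
p-value (two-sided) = 0.11813
At α=0.1: p ≥ α → fail to reject H₀

reject H₀: no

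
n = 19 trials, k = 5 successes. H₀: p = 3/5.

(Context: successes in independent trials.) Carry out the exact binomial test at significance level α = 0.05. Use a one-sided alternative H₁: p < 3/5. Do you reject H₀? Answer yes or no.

Exact binomial: n=19, k=5, p₀=3/5=0.6000
P(X≤5) from Σ C(n,i)·p₀^i·(1−p₀)^(n−i)
p-value (one-sided, H₁ less) = 0.00307
At α=0.05: p < α → reject H₀

reject H₀: yes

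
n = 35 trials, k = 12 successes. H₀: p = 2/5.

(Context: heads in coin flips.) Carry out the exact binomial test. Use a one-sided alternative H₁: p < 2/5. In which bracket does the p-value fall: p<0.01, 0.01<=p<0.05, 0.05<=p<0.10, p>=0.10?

p-value bracket: p>=0.10

Exact binomial: n=35, k=12, p₀=2/5=0.4000
P(X≤12) from Σ C(n,i)·p₀^i·(1−p₀)^(n−i)
p-value (one-sided, H₁ less) = 0.30573
→ bracket: p>=0.10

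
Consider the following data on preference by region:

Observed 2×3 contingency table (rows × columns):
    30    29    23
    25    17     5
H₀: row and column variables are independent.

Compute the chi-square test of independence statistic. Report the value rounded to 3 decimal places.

test statistic = 6.110

Row totals [82, 47], col totals [55, 46, 28], n=129
χ² = (30−34.96)²/34.96 + (29−29.24)²/29.24 + (23−17.80)²/17.80 + (25−20.04)²/20.04 + (17−16.76)²/16.76 + (5−10.20)²/10.20 = 6.1101
df = 2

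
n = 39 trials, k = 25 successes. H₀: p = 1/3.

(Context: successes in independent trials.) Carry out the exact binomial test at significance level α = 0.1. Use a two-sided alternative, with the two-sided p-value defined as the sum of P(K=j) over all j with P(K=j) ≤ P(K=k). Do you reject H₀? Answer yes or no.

reject H₀: yes

Exact binomial: n=39, k=25, p₀=1/3=0.3333
P(X=j) = C(n,j)·p₀^j·(1−p₀)^(n−j); p = Σ P(X=j) over j with P(X=j) ≤ P(X=25)
p-value (two-sided) = 0.00011
At α=0.1: p < α → reject H₀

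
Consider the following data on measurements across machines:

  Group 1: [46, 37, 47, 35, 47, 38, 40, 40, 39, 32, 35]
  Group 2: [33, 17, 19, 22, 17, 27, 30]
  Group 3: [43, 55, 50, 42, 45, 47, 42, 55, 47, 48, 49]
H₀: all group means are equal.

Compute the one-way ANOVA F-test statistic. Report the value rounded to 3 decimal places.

Group means [39.64, 23.57, 47.55], grand mean 38.759
SSB = Σnᵢ(x̄ᵢ−x̄)² = 2472.323; SSW = ΣΣ(x−x̄ᵢ)² = 720.987
MSB = 2472.323/2 = 1236.1617; MSW = 720.987/26 = 27.7303
F = MSB/MSW = 44.5781
df = (2, 26)

test statistic = 44.578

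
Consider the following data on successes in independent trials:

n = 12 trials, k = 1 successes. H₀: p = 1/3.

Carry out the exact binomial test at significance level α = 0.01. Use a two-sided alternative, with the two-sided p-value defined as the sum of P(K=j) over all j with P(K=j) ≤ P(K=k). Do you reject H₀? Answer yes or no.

reject H₀: no

Exact binomial: n=12, k=1, p₀=1/3=0.3333
P(X=j) = C(n,j)·p₀^j·(1−p₀)^(n−j); p = Σ P(X=j) over j with P(X=j) ≤ P(X=1)
p-value (two-sided) = 0.07271
At α=0.01: p ≥ α → fail to reject H₀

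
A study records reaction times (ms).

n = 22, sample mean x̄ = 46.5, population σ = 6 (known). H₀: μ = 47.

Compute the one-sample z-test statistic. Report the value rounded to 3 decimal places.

SE = σ/√n = 6/√22 = 1.2792
z = (x̄−μ₀)/SE = (46.5−47)/1.2792 = -0.3909

test statistic = -0.391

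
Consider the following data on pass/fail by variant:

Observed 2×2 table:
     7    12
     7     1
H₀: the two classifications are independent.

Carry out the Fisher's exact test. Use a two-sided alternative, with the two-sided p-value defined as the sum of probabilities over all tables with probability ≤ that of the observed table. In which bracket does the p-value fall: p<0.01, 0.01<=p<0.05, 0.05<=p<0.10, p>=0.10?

Margins: r₁=19, r₂=8, c₁=14, c₂=13, n=27
p_obs = C(19,7)·C(8,7)/C(27,14); sum pmf over tables with pmf ≤ p_obs
p-value (two-sided) = 0.03285
→ bracket: 0.01<=p<0.05

p-value bracket: 0.01<=p<0.05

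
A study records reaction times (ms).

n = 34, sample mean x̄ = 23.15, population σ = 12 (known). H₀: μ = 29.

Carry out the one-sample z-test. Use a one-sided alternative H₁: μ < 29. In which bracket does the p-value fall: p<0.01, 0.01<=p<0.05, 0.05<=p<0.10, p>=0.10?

p-value bracket: p<0.01

SE = σ/√n = 12/√34 = 2.0580
z = (x̄−μ₀)/SE = (23.15−29)/2.0580 = -2.8426
p-value (one-sided, H₁ less) = 0.00224
→ bracket: p<0.01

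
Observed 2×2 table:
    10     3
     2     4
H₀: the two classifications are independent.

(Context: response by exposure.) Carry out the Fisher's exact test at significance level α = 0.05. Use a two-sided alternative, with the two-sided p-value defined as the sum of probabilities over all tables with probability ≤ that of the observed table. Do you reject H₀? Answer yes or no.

Margins: r₁=13, r₂=6, c₁=12, c₂=7, n=19
p_obs = C(13,10)·C(6,2)/C(19,12); sum pmf over tables with pmf ≤ p_obs
p-value (two-sided) = 0.12874
At α=0.05: p ≥ α → fail to reject H₀

reject H₀: no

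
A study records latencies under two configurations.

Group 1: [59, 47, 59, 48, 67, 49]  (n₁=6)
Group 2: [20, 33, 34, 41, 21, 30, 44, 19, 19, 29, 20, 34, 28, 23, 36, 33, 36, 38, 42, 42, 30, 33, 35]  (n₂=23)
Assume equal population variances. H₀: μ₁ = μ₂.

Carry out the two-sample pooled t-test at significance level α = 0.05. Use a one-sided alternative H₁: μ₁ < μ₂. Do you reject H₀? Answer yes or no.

reject H₀: no

x̄₁=54.833, s₁=8.060, n₁=6
x̄₂=31.304, s₂=7.871, n₂=23
s_p² = [5·8.060² + 22·7.871²]/27 = 62.5075
SE = √(s_p²·(1/6+1/23)) = 3.6243
t = (54.833−31.304)/3.6243 = 6.4920
df = 27
p-value (one-sided, H₁ less) = 1.00000
At α=0.05: p ≥ α → fail to reject H₀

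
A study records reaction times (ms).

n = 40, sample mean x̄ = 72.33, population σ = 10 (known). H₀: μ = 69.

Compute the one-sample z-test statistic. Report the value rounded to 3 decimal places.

SE = σ/√n = 10/√40 = 1.5811
z = (x̄−μ₀)/SE = (72.33−69)/1.5811 = 2.1061

test statistic = 2.106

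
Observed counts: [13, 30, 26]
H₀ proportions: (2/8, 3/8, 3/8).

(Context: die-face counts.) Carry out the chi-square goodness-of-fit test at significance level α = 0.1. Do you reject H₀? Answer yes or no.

n = 69; E_i = n·p_i = [17.25, 25.88, 25.88]
χ² = (13−17.25)²/17.25 + (30−25.88)²/25.88 + (26−25.88)²/25.88 = 1.7053
df = 2
p-value (upper-tail) = 0.42628
At α=0.1: p ≥ α → fail to reject H₀

reject H₀: no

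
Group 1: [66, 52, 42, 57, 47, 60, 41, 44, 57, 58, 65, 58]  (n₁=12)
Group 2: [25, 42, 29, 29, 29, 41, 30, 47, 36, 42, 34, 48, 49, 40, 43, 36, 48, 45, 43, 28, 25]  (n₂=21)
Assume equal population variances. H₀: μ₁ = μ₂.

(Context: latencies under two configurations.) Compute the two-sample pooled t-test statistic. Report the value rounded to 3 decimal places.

x̄₁=53.917, s₁=8.618, n₁=12
x̄₂=37.571, s₂=8.097, n₂=21
s_p² = [11·8.618² + 20·8.097²]/31 = 68.6471
SE = √(s_p²·(1/12+1/21)) = 2.9982
t = (53.917−37.571)/2.9982 = 5.4516
df = 31

test statistic = 5.452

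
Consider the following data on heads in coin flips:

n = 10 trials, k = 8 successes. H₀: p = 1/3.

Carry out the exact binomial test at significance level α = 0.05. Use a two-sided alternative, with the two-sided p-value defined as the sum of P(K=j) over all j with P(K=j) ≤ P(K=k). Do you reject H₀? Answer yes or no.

Exact binomial: n=10, k=8, p₀=1/3=0.3333
P(X=j) = C(n,j)·p₀^j·(1−p₀)^(n−j); p = Σ P(X=j) over j with P(X=j) ≤ P(X=8)
p-value (two-sided) = 0.00340
At α=0.05: p < α → reject H₀

reject H₀: yes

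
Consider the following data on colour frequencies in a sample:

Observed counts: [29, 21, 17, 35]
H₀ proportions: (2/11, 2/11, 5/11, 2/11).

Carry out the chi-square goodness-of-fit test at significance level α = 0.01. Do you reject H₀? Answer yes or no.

n = 102; E_i = n·p_i = [18.55, 18.55, 46.36, 18.55]
χ² = (29−18.55)²/18.55 + (21−18.55)²/18.55 + (17−46.36)²/46.36 + (35−18.55)²/18.55 = 39.4147
df = 3
p-value (upper-tail) = 0.00000
At α=0.01: p < α → reject H₀

reject H₀: yes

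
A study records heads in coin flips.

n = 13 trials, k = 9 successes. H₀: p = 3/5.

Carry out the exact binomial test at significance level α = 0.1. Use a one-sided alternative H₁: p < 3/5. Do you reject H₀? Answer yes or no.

reject H₀: no

Exact binomial: n=13, k=9, p₀=3/5=0.6000
P(X≤9) from Σ C(n,i)·p₀^i·(1−p₀)^(n−i)
p-value (one-sided, H₁ less) = 0.83142
At α=0.1: p ≥ α → fail to reject H₀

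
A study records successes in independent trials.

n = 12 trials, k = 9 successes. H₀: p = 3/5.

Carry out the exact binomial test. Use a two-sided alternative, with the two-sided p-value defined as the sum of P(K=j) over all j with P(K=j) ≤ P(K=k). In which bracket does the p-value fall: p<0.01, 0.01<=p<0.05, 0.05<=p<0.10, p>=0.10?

p-value bracket: p>=0.10

Exact binomial: n=12, k=9, p₀=3/5=0.6000
P(X=j) = C(n,j)·p₀^j·(1−p₀)^(n−j); p = Σ P(X=j) over j with P(X=j) ≤ P(X=9)
p-value (two-sided) = 0.38355
→ bracket: p>=0.10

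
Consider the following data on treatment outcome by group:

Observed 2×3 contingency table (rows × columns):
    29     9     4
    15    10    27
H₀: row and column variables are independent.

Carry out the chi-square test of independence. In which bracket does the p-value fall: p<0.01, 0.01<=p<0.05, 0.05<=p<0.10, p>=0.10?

Row totals [42, 52], col totals [44, 19, 31], n=94
χ² = (29−19.66)²/19.66 + (9−8.49)²/8.49 + (4−13.85)²/13.85 + (15−24.34)²/24.34 + (10−10.51)²/10.51 + (27−17.15)²/17.15 = 20.7426
df = 2
p-value (upper-tail) = 0.00003
→ bracket: p<0.01

p-value bracket: p<0.01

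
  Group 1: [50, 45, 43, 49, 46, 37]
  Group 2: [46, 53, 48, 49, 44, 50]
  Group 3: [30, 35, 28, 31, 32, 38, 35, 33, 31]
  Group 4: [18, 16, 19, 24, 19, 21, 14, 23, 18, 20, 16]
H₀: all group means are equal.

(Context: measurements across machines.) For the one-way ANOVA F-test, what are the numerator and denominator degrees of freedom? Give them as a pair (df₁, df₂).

k = 4 groups, N = 32 total
df = (k−1, N−k) = (4−1, 32−4) = (3, 28)

degrees of freedom = [3, 28]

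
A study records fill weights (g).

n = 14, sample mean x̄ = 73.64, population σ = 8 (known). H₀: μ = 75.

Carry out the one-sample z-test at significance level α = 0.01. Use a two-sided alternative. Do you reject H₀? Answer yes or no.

reject H₀: no

SE = σ/√n = 8/√14 = 2.1381
z = (x̄−μ₀)/SE = (73.64−75)/2.1381 = -0.6361
p-value (two-sided) = 0.52472
At α=0.01: p ≥ α → fail to reject H₀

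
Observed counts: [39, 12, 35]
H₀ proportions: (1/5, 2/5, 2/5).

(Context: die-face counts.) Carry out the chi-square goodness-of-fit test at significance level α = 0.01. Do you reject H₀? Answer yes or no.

n = 86; E_i = n·p_i = [17.20, 34.40, 34.40]
χ² = (39−17.20)²/17.20 + (12−34.40)²/34.40 + (35−34.40)²/34.40 = 42.2267
df = 2
p-value (upper-tail) = 0.00000
At α=0.01: p < α → reject H₀

reject H₀: yes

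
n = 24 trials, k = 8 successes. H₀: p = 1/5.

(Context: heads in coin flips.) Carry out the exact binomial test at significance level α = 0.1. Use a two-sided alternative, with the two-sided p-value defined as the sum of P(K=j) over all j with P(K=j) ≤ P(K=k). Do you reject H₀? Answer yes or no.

reject H₀: no

Exact binomial: n=24, k=8, p₀=1/5=0.2000
P(X=j) = C(n,j)·p₀^j·(1−p₀)^(n−j); p = Σ P(X=j) over j with P(X=j) ≤ P(X=8)
p-value (two-sided) = 0.12223
At α=0.1: p ≥ α → fail to reject H₀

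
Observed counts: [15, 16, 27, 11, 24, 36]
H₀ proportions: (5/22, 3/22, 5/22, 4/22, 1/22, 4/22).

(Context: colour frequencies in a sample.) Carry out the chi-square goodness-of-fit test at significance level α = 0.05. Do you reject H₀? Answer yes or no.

reject H₀: yes

n = 129; E_i = n·p_i = [29.32, 17.59, 29.32, 23.45, 5.86, 23.45]
χ² = (15−29.32)²/29.32 + (16−17.59)²/17.59 + (27−29.32)²/29.32 + (11−23.45)²/23.45 + (24−5.86)²/5.86 + (36−23.45)²/23.45 = 76.7398
df = 5
p-value (upper-tail) = 0.00000
At α=0.05: p < α → reject H₀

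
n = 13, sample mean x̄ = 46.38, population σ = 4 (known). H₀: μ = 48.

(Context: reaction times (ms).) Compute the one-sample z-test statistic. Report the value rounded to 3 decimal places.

test statistic = -1.460

SE = σ/√n = 4/√13 = 1.1094
z = (x̄−μ₀)/SE = (46.38−48)/1.1094 = -1.4602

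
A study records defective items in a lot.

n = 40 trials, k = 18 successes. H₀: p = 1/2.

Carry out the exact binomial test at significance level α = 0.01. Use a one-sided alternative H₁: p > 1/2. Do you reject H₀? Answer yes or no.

Exact binomial: n=40, k=18, p₀=1/2=0.5000
P(X≥18) from Σ C(n,i)·p₀^i·(1−p₀)^(n−i)
p-value (one-sided, H₁ greater) = 0.78520
At α=0.01: p ≥ α → fail to reject H₀

reject H₀: no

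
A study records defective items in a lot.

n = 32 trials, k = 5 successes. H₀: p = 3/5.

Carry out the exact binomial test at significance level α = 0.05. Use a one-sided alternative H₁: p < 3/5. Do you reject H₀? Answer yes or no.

reject H₀: yes

Exact binomial: n=32, k=5, p₀=3/5=0.6000
P(X≤5) from Σ C(n,i)·p₀^i·(1−p₀)^(n−i)
p-value (one-sided, H₁ less) = 0.00000
At α=0.05: p < α → reject H₀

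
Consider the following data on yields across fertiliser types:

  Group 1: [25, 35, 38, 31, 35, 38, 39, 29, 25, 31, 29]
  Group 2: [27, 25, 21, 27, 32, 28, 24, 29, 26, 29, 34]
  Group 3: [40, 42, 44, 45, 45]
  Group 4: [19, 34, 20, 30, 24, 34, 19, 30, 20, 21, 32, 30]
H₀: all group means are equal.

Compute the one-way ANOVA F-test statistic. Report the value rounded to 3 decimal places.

Group means [32.27, 27.45, 43.20, 26.08], grand mean 30.410
SSB = Σnᵢ(x̄ᵢ−x̄)² = 1176.810; SSW = ΣΣ(x−x̄ᵢ)² = 816.626
MSB = 1176.810/3 = 392.2700; MSW = 816.626/35 = 23.3322
F = MSB/MSW = 16.8124
df = (3, 35)

test statistic = 16.812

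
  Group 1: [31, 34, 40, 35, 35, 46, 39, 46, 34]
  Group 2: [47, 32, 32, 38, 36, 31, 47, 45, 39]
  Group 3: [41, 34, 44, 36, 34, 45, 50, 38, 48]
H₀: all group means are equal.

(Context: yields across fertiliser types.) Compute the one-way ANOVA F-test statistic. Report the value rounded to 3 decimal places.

test statistic = 0.770

Group means [37.78, 38.56, 41.11], grand mean 39.148
SSB = Σnᵢ(x̄ᵢ−x̄)² = 54.741; SSW = ΣΣ(x−x̄ᵢ)² = 852.667
MSB = 54.741/2 = 27.3704; MSW = 852.667/24 = 35.5278
F = MSB/MSW = 0.7704
df = (2, 24)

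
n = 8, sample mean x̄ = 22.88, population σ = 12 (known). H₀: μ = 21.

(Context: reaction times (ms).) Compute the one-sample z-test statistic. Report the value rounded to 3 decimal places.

test statistic = 0.443

SE = σ/√n = 12/√8 = 4.2426
z = (x̄−μ₀)/SE = (22.88−21)/4.2426 = 0.4431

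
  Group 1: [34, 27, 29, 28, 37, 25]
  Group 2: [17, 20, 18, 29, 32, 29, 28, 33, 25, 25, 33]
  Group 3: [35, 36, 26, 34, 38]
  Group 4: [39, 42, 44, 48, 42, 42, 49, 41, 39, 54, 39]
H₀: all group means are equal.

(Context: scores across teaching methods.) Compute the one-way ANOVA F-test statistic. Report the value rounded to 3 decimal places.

Group means [30.00, 26.27, 33.80, 43.55], grand mean 33.848
SSB = Σnᵢ(x̄ᵢ−x̄)² = 1754.533; SSW = ΣΣ(x−x̄ᵢ)² = 761.709
MSB = 1754.533/3 = 584.8444; MSW = 761.709/29 = 26.2658
F = MSB/MSW = 22.2664
df = (3, 29)

test statistic = 22.266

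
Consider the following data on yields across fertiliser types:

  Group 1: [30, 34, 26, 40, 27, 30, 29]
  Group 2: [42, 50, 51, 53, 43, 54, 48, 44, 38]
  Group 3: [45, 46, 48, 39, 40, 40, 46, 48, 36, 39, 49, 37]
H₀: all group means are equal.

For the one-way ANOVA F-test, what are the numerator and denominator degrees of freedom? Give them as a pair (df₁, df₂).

degrees of freedom = [2, 25]

k = 3 groups, N = 28 total
df = (k−1, N−k) = (3−1, 28−3) = (2, 25)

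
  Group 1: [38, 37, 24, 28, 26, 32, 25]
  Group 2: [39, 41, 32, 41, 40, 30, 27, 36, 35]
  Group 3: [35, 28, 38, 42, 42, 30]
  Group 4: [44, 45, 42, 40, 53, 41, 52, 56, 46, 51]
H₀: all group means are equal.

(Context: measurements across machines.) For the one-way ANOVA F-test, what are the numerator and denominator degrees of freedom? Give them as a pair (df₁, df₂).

k = 4 groups, N = 32 total
df = (k−1, N−k) = (4−1, 32−4) = (3, 28)

degrees of freedom = [3, 28]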